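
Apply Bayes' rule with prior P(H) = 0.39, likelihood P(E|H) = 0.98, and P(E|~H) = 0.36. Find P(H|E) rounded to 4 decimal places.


Step 1: Compute marginal P(E) = P(E|H)P(H) + P(E|~H)P(~H)
= 0.98*0.39 + 0.36*0.61 = 0.6018
Step 2: P(H|E) = P(E|H)P(H)/P(E) = 0.3822/0.6018
= 0.6351

0.6351


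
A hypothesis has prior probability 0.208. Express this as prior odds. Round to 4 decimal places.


Odds = P(H) / P(not H) = 0.208 / 0.792
= 0.2626

0.2626


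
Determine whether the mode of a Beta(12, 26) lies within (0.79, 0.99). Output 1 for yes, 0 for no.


First find the mode: (a-1)/(a+b-2) = 0.3056
Is 0.3056 in (0.79, 0.99)? 0

0


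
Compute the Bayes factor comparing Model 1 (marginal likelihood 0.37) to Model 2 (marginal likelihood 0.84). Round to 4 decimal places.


BF12 = marginal likelihood of M1 / marginal likelihood of M2
= 0.37/0.84
= 0.4405

0.4405


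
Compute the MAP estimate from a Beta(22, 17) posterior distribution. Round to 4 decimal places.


MAP = mode of Beta distribution
= (alpha - 1)/(alpha + beta - 2)
= (22-1)/(22+17-2)
= 21/37 = 0.5676

0.5676


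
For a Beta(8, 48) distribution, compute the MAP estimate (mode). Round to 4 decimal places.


MAP = mode = (a-1)/(a+b-2)
= (8-1)/(8+48-2)
= 7/54 = 0.1296

0.1296


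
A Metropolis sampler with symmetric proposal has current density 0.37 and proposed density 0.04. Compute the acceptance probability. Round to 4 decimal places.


For symmetric proposals, acceptance = min(1, pi(x*)/pi(x))
= min(1, 0.04/0.37)
= min(1, 0.1081) = 0.1081

0.1081


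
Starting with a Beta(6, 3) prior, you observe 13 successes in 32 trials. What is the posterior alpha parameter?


For a Beta-Binomial conjugate model:
Posterior alpha = prior alpha + number of successes
= 6 + 13 = 19

19


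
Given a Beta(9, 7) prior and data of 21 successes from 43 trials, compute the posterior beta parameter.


Number of failures = 43 - 21 = 22
Posterior beta = 7 + 22 = 29

29


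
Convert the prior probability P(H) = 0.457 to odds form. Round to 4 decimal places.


P(not H) = 1 - 0.457 = 0.543
Odds = 0.457 / 0.543 = 0.8416

0.8416


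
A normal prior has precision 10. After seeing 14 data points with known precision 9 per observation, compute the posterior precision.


In the conjugate normal model, precisions add:
tau_posterior = tau_prior + n * tau_data
= 10 + 14*9 = 136

136


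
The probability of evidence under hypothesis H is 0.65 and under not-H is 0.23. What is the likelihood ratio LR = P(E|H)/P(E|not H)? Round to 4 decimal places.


LR = 0.65 / 0.23
= 2.8261

2.8261


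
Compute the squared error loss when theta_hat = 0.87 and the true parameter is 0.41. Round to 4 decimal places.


L = (theta_hat - theta_true)^2
= (0.87 - 0.41)^2
= 0.46^2 = 0.2116

0.2116


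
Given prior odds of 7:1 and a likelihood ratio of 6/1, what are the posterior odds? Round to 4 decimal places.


Posterior odds = prior odds * LR
Prior odds = 7/1 = 7.0
LR = 6/1 = 6.0
Posterior odds = 7.0 * 6.0 = 42.0

42.0


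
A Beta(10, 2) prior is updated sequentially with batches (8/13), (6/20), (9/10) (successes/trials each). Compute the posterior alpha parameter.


Sequential conjugate updating is equivalent to a single batch update.
Total successes across all batches = 23
alpha_posterior = alpha_prior + total_successes = 10 + 23
= 33

33


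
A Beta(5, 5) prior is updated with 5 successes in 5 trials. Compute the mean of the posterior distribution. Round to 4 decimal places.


After update: Beta(10, 5)
Mean = 10 / (10 + 5) = 10 / 15
= 0.6667

0.6667


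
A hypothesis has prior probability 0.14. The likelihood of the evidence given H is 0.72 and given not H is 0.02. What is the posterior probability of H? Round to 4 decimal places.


Using Bayes' theorem:
P(E) = 0.14 * 0.72 + 0.86 * 0.02
P(E) = 0.118
P(H|E) = (0.14 * 0.72) / 0.118 = 0.8542

0.8542


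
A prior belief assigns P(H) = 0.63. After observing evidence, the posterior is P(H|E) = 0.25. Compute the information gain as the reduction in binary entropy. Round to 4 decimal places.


H(prior) = -0.63*log2(0.63) - 0.37*log2(0.37)
= 0.9507
H(post) = -0.25*log2(0.25) - 0.75*log2(0.75)
= 0.8113
IG = 0.9507 - 0.8113 = 0.1394

0.1394


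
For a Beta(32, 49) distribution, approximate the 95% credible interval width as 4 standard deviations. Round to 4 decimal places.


Variance of Beta(a,b) = ab / ((a+b)^2 * (a+b+1))
= 32*49 / ((81)^2 * 82)
= 0.0029
SD = sqrt(0.0029) = 0.054
Width = 4 * SD = 0.2159

0.2159


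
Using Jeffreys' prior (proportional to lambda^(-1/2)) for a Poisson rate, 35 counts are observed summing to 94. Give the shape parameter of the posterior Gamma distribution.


Conjugate update: Gamma(prior_shape + S, prior_rate + n).
Prior shape = 0.5, prior rate = 0.
Posterior shape = 0.5 + S = 0.5 + 94 = 94.5

94.5


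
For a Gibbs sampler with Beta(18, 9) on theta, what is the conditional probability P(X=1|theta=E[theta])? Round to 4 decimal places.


E[theta] = 18/(18+9) = 0.6667
P(X=1|theta) = theta = 0.6667

0.6667


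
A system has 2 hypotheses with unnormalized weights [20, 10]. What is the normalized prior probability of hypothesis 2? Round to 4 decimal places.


The normalized prior is the weight divided by the total.
Total weight = 30
P(H2) = 10 / 30 = 0.3333

0.3333


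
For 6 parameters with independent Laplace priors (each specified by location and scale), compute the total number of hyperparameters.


A Laplace prior has 2 hyperparameters per parameter.
Total = 6 * 2 = 12

12


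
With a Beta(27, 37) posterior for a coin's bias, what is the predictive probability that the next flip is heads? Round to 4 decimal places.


The predictive probability equals the posterior mean.
P(next = heads) = alpha / (alpha + beta)
= 27 / 64 = 0.4219

0.4219


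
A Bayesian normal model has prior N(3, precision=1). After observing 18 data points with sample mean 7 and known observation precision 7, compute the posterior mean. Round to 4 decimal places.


Posterior mean = (prior_precision * prior_mean + n * data_precision * data_mean) / (prior_precision + n * data_precision)
Numerator = 1*3 + 18*7*7 = 885
Denominator = 1 + 18*7 = 127
Posterior mean = 6.9685

6.9685


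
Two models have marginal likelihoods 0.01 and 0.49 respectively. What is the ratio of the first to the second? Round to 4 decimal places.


Evidence ratio = 0.01 / 0.49
= 0.0204

0.0204


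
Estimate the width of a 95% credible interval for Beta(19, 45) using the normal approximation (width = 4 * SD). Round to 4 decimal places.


For Beta(a,b): Var = ab/((a+b)^2(a+b+1))
Var = 0.0032, SD = 0.0567
Approximate 95% CI width = 4 * 0.0567 = 0.2267

0.2267


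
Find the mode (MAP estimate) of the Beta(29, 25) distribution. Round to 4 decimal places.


For Beta(a,b) with a,b > 1:
Mode = (a-1)/(a+b-2) = (29-1)/(54-2)
= 28/52 = 0.5385

0.5385


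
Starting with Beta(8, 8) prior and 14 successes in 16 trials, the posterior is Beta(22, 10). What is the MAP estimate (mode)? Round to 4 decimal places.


The mode of Beta(a, b) when a > 1 and b > 1 is (a-1)/(a+b-2)
= (22 - 1) / (22 + 10 - 2)
= 21 / 30
= 0.7

0.7


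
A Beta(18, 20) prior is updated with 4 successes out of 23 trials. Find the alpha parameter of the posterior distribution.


In the Beta-Binomial conjugate update:
alpha_post = alpha_prior + successes
= 18 + 4
= 22

22


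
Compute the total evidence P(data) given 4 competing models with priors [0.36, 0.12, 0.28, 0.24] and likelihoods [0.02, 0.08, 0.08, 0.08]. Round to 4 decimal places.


Marginal likelihood = sum P(model_i) * P(data|model_i)
Model 1: 0.36 * 0.02 = 0.0072
Model 2: 0.12 * 0.08 = 0.0096
Model 3: 0.28 * 0.08 = 0.0224
Model 4: 0.24 * 0.08 = 0.0192
Total = 0.0584

0.0584


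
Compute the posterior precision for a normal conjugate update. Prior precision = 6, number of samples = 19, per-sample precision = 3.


tau_post = tau_0 + n * tau
= 6 + 19 * 3 = 63

63


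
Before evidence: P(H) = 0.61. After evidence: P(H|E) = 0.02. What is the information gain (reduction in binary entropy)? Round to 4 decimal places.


Prior entropy = 0.9648
Posterior entropy = 0.1414
Information gain = 0.9648 - 0.1414 = 0.8234

0.8234


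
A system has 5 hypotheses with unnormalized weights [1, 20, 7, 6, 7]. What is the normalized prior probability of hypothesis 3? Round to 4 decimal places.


The normalized prior is the weight divided by the total.
Total weight = 41
P(H3) = 7 / 41 = 0.1707

0.1707


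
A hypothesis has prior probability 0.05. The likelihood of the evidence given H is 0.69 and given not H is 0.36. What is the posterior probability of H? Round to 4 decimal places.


Using Bayes' theorem:
P(E) = 0.05 * 0.69 + 0.95 * 0.36
P(E) = 0.3765
P(H|E) = (0.05 * 0.69) / 0.3765 = 0.0916

0.0916


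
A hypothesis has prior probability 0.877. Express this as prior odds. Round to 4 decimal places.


Odds = P(H) / P(not H) = 0.877 / 0.123
= 7.1301

7.1301


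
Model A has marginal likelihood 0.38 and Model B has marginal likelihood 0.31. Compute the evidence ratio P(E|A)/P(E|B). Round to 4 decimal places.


Evidence ratio = P(E|A) / P(E|B)
= 0.38 / 0.31
= 1.2258

1.2258


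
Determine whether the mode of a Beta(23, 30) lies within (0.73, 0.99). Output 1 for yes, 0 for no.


First find the mode: (a-1)/(a+b-2) = 0.4314
Is 0.4314 in (0.73, 0.99)? 0

0


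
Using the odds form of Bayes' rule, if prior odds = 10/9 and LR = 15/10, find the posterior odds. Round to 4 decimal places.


Bayes' rule in odds form: posterior odds = prior odds * LR
= (10 * 15) / (9 * 10)
= 150/90 = 1.6667

1.6667


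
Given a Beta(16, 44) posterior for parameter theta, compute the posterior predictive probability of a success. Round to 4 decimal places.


For a Beta-Bernoulli model, the predictive probability is the mean:
P(success) = 16/(16+44) = 16/60 = 0.2667

0.2667


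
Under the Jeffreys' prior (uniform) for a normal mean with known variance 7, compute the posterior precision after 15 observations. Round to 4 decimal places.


Prior precision = 0 (flat prior).
Post. prec. = 0 + n/var = 15/7 = 2.1429

2.1429


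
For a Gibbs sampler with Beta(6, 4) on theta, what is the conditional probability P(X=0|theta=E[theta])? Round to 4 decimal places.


E[theta] = 6/(6+4) = 0.6
P(X=0|theta) = 1 - theta = 0.4

0.4


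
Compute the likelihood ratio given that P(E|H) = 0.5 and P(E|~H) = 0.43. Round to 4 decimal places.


LR = P(E|H) / P(E|~H)
= 0.5 / 0.43 = 1.1628

1.1628


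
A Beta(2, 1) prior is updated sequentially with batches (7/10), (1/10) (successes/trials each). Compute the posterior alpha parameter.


Sequential conjugate updating is equivalent to a single batch update.
Total successes across all batches = 8
alpha_posterior = alpha_prior + total_successes = 2 + 8
= 10

10


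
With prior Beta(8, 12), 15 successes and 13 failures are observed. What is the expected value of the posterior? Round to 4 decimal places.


Posterior = Beta(23, 25)
E[theta] = alpha/(alpha+beta)
= 23/48 = 0.4792

0.4792


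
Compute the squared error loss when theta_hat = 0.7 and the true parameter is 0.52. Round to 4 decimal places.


L = (theta_hat - theta_true)^2
= (0.7 - 0.52)^2
= 0.18^2 = 0.0324

0.0324


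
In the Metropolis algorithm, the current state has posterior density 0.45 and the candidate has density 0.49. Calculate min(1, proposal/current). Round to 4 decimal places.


Ratio = 0.49/0.45 = 1.0889
Acceptance probability = min(1, 1.0889)
= 1.0

1.0


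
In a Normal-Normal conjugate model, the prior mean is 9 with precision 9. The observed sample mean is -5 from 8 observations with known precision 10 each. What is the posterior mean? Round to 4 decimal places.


Posterior precision = tau0 + n*tau = 9 + 8*10 = 89
Posterior mean = (tau0*mu0 + n*tau*xbar) / posterior_precision
= (9*9 + 8*10*-5) / 89
= -319 / 89 = -3.5843

-3.5843


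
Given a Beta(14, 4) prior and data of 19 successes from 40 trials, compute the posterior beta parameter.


Number of failures = 40 - 19 = 21
Posterior beta = 4 + 21 = 25

25


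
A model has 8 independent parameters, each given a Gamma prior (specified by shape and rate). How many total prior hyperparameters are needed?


Each Gamma prior needs 2 hyperparameters (shape and rate).
Total = 2 * 8 = 16

16


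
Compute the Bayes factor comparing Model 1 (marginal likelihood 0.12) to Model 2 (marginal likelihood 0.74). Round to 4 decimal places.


BF12 = marginal likelihood of M1 / marginal likelihood of M2
= 0.12/0.74
= 0.1622

0.1622


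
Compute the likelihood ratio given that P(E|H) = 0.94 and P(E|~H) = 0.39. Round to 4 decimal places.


LR = P(E|H) / P(E|~H)
= 0.94 / 0.39 = 2.4103

2.4103


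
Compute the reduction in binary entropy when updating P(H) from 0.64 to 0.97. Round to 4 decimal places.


H_before = -p*log2(p) - (1-p)*log2(1-p) for p=0.64: 0.9427
H_after for p=0.97: 0.1944
Reduction = 0.9427 - 0.1944 = 0.7483

0.7483


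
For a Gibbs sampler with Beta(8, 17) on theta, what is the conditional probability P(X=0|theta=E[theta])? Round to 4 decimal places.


E[theta] = 8/(8+17) = 0.32
P(X=0|theta) = 1 - theta = 0.68

0.68


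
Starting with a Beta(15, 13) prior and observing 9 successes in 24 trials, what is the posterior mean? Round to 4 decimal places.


Posterior parameters: alpha = 15 + 9 = 24
beta = 13 + 15 = 28
Posterior mean = alpha / (alpha + beta) = 24 / 52
= 0.4615

0.4615


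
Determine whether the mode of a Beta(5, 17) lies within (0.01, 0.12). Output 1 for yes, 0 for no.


First find the mode: (a-1)/(a+b-2) = 0.2
Is 0.2 in (0.01, 0.12)? 0

0


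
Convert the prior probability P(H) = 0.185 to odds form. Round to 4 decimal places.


P(not H) = 1 - 0.185 = 0.815
Odds = 0.185 / 0.815 = 0.227

0.227


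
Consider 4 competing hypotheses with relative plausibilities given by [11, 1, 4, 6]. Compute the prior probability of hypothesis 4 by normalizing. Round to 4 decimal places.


Sum of weights = 11 + 1 + 4 + 6 = 22
Normalized prior for H4 = 6 / 22
= 0.2727

0.2727


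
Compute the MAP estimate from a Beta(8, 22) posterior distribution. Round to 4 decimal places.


MAP = mode of Beta distribution
= (alpha - 1)/(alpha + beta - 2)
= (8-1)/(8+22-2)
= 7/28 = 0.25

0.25


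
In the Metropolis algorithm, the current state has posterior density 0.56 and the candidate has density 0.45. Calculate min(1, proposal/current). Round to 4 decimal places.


Ratio = 0.45/0.56 = 0.8036
Acceptance probability = min(1, 0.8036)
= 0.8036

0.8036


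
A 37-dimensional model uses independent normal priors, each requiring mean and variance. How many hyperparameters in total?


Per parameter: 2 (mean and variance).
Total = 37 * 2 = 74

74


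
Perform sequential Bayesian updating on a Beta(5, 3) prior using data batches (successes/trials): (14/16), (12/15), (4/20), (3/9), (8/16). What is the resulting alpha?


Accumulate successes: 41
Posterior alpha = prior alpha + sum of successes
= 5 + 41 = 46

46


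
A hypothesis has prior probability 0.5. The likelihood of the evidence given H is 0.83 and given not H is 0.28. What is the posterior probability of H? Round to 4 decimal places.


Using Bayes' theorem:
P(E) = 0.5 * 0.83 + 0.5 * 0.28
P(E) = 0.555
P(H|E) = (0.5 * 0.83) / 0.555 = 0.7477

0.7477


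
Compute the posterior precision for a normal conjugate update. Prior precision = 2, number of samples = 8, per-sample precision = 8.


tau_post = tau_0 + n * tau
= 2 + 8 * 8 = 66

66


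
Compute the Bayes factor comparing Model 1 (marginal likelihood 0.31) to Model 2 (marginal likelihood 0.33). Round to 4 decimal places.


BF12 = marginal likelihood of M1 / marginal likelihood of M2
= 0.31/0.33
= 0.9394

0.9394


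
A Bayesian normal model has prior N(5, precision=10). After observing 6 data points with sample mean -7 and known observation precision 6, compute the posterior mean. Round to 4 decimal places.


Posterior mean = (prior_precision * prior_mean + n * data_precision * data_mean) / (prior_precision + n * data_precision)
Numerator = 10*5 + 6*6*-7 = -202
Denominator = 10 + 6*6 = 46
Posterior mean = -4.3913

-4.3913


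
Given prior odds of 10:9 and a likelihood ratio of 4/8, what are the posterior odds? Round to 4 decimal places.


Posterior odds = prior odds * LR
Prior odds = 10/9 = 1.1111
LR = 4/8 = 0.5
Posterior odds = 1.1111 * 0.5 = 0.5556

0.5556


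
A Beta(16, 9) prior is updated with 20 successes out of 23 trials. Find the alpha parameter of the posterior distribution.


In the Beta-Binomial conjugate update:
alpha_post = alpha_prior + successes
= 16 + 20
= 36

36


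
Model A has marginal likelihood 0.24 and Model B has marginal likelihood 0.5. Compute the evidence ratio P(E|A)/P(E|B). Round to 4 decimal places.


Evidence ratio = P(E|A) / P(E|B)
= 0.24 / 0.5
= 0.48

0.48


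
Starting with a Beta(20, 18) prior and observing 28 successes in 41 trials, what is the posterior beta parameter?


Posterior beta = prior beta + failures
Failures = 41 - 28 = 13
beta_post = 18 + 13 = 31

31


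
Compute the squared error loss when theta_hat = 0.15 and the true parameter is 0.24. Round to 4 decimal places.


L = (theta_hat - theta_true)^2
= (0.15 - 0.24)^2
= -0.09^2 = 0.0081

0.0081


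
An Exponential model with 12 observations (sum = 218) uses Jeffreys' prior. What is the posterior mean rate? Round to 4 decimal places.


Posterior Gamma(12, 218)
E[lambda] = 12/218 = 0.055

0.055


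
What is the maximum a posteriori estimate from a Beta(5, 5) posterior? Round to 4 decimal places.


The MAP estimate equals the mode of the distribution.
Mode of Beta(a,b) = (a-1)/(a+b-2)
= 4/8
= 0.5

0.5


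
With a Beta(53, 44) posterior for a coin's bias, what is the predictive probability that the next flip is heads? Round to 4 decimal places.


The predictive probability equals the posterior mean.
P(next = heads) = alpha / (alpha + beta)
= 53 / 97 = 0.5464

0.5464


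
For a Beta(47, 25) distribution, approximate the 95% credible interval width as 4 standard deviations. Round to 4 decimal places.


Variance of Beta(a,b) = ab / ((a+b)^2 * (a+b+1))
= 47*25 / ((72)^2 * 73)
= 0.0031
SD = sqrt(0.0031) = 0.0557
Width = 4 * SD = 0.2229

0.2229


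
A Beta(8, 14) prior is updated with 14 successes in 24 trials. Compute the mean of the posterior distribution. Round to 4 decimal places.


After update: Beta(22, 24)
Mean = 22 / (22 + 24) = 22 / 46
= 0.4783

0.4783


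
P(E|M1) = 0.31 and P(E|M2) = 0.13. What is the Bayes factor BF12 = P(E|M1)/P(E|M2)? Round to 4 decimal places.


Bayes factor BF12 = P(E|M1) / P(E|M2)
= 0.31 / 0.13
= 2.3846

2.3846


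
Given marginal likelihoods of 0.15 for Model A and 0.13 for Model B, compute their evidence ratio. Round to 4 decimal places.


Ratio = ML(A) / ML(B) = 0.15/0.13
= 1.1538

1.1538


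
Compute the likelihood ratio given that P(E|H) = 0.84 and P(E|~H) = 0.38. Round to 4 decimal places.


LR = P(E|H) / P(E|~H)
= 0.84 / 0.38 = 2.2105

2.2105


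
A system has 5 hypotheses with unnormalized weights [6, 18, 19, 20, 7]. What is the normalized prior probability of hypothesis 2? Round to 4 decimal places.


The normalized prior is the weight divided by the total.
Total weight = 70
P(H2) = 18 / 70 = 0.2571

0.2571


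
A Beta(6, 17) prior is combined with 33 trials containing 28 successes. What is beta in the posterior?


In conjugate updating:
beta_posterior = beta_prior + (n - k)
= 17 + (33 - 28)
= 17 + 5 = 22

22


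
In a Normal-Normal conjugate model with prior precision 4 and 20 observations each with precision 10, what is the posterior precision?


Posterior precision = prior precision + n * observation precision
= 4 + 20 * 10
= 4 + 200 = 204

204


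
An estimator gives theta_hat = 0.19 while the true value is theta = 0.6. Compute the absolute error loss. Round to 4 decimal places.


The absolute error loss is |theta_hat - theta|
= |0.19 - 0.6|
= 0.41

0.41


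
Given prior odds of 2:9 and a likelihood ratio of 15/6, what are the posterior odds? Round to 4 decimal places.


Posterior odds = prior odds * LR
Prior odds = 2/9 = 0.2222
LR = 15/6 = 2.5
Posterior odds = 0.2222 * 2.5 = 0.5556

0.5556


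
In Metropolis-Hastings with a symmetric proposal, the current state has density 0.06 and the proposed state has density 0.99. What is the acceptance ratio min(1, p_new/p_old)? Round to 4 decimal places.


Ratio = p_new / p_old = 0.99 / 0.06 = 16.5
Acceptance = min(1, 16.5) = 1.0

1.0


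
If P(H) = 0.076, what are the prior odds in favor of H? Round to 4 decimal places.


Prior odds = P(H) / (1 - P(H))
= 0.076 / 0.924
= 0.0823

0.0823


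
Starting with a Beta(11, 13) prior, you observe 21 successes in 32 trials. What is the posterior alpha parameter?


For a Beta-Binomial conjugate model:
Posterior alpha = prior alpha + number of successes
= 11 + 21 = 32

32


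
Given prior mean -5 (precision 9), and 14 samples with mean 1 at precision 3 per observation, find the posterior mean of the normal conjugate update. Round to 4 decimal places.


The posterior mean is a precision-weighted average of prior and data.
Post. prec. = 9 + 42 = 51
Post. mean = (-45 + 42)/51 = -3/51 = -0.0588

-0.0588


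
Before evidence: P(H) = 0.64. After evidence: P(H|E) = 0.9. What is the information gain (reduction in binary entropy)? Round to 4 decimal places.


Prior entropy = 0.9427
Posterior entropy = 0.469
Information gain = 0.9427 - 0.469 = 0.4737

0.4737


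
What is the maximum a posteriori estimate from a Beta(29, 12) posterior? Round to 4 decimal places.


The MAP estimate equals the mode of the distribution.
Mode of Beta(a,b) = (a-1)/(a+b-2)
= 28/39
= 0.7179

0.7179


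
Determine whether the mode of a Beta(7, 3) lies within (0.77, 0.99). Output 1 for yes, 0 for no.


First find the mode: (a-1)/(a+b-2) = 0.75
Is 0.75 in (0.77, 0.99)? 0

0


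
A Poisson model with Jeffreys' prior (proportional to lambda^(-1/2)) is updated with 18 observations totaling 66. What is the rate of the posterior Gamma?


Posterior = Gamma(0.5 + S, n)
= Gamma(0.5 + 66, 18)
Posterior rate = 0 + n = 18

18.0


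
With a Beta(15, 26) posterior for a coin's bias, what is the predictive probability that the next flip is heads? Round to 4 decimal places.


The predictive probability equals the posterior mean.
P(next = heads) = alpha / (alpha + beta)
= 15 / 41 = 0.3659

0.3659


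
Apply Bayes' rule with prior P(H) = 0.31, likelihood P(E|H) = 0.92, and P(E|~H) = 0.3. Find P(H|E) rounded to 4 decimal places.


Step 1: Compute marginal P(E) = P(E|H)P(H) + P(E|~H)P(~H)
= 0.92*0.31 + 0.3*0.69 = 0.4922
Step 2: P(H|E) = P(E|H)P(H)/P(E) = 0.2852/0.4922
= 0.5794

0.5794


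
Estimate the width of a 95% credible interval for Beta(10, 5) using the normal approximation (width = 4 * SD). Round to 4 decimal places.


For Beta(a,b): Var = ab/((a+b)^2(a+b+1))
Var = 0.0139, SD = 0.1179
Approximate 95% CI width = 4 * 0.1179 = 0.4714

0.4714


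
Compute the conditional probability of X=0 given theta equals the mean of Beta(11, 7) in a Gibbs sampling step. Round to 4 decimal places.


Mean of Beta(11, 7) = 0.6111
P(X=0 | theta=0.6111) = 0.3889

0.3889


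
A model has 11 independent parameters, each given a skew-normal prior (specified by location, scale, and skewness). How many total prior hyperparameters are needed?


Each skew-normal prior needs 3 hyperparameters (location, scale, and skewness).
Total = 3 * 11 = 33

33


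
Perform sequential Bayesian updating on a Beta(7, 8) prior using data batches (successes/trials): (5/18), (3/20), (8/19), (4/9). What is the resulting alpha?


Accumulate successes: 20
Posterior alpha = prior alpha + sum of successes
= 7 + 20 = 27

27


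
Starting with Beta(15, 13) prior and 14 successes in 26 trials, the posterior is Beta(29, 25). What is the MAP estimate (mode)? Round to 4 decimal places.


The mode of Beta(a, b) when a > 1 and b > 1 is (a-1)/(a+b-2)
= (29 - 1) / (29 + 25 - 2)
= 28 / 52
= 0.5385

0.5385


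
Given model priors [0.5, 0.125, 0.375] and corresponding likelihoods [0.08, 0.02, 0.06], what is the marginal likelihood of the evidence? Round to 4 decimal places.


P(E) = sum_i P(M_i) P(E|M_i)
= 0.04 + 0.0025 + 0.0225
= 0.065

0.065


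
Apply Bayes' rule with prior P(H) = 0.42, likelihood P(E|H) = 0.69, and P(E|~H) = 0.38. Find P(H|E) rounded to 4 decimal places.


Step 1: Compute marginal P(E) = P(E|H)P(H) + P(E|~H)P(~H)
= 0.69*0.42 + 0.38*0.58 = 0.5102
Step 2: P(H|E) = P(E|H)P(H)/P(E) = 0.2898/0.5102
= 0.568

0.568


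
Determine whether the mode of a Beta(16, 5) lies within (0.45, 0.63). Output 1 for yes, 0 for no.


First find the mode: (a-1)/(a+b-2) = 0.7895
Is 0.7895 in (0.45, 0.63)? 0

0


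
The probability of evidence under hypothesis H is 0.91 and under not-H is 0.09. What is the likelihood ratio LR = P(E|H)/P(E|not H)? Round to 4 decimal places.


LR = 0.91 / 0.09
= 10.1111

10.1111


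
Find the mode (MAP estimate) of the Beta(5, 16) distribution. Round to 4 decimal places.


For Beta(a,b) with a,b > 1:
Mode = (a-1)/(a+b-2) = (5-1)/(21-2)
= 4/19 = 0.2105

0.2105


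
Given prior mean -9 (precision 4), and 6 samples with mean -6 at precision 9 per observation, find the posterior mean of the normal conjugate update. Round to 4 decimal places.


The posterior mean is a precision-weighted average of prior and data.
Post. prec. = 4 + 54 = 58
Post. mean = (-36 + -324)/58 = -360/58 = -6.2069

-6.2069


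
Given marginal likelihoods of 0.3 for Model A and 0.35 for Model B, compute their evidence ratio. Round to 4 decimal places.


Ratio = ML(A) / ML(B) = 0.3/0.35
= 0.8571

0.8571


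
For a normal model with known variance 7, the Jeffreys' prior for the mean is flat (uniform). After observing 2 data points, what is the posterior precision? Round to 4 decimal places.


Jeffreys' prior for normal mean (known variance) is flat.
Prior precision = 0.
Posterior precision = prior_prec + n/sigma^2 = 0 + 2/7
= 0.2857

0.2857


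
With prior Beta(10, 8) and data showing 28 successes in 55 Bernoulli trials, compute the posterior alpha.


Conjugate update: alpha_posterior = alpha_prior + k
= 10 + 28 = 38

38


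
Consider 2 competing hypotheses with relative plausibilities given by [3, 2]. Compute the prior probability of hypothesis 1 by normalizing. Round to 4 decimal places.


Sum of weights = 3 + 2 = 5
Normalized prior for H1 = 3 / 5
= 0.6

0.6


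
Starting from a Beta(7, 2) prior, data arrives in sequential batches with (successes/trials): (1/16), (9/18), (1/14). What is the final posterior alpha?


In sequential Bayesian updating, we sum all successes.
Total successes = 11
Final alpha = 7 + 11 = 18

18


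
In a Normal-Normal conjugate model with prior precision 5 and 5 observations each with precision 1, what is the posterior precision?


Posterior precision = prior precision + n * observation precision
= 5 + 5 * 1
= 5 + 5 = 10

10


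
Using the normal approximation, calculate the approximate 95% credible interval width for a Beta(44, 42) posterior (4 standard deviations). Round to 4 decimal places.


Var(Beta) = 44*42/(86^2 * 87) = 0.0029
SD = 0.0536
Width ~ 4*SD = 0.2144

0.2144


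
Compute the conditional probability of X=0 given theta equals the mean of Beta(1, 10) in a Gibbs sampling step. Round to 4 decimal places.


Mean of Beta(1, 10) = 0.0909
P(X=0 | theta=0.0909) = 0.9091

0.9091


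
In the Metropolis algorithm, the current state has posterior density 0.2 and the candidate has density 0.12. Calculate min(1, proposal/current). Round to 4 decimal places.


Ratio = 0.12/0.2 = 0.6
Acceptance probability = min(1, 0.6)
= 0.6

0.6


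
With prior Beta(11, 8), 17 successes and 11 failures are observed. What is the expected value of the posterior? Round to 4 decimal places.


Posterior = Beta(28, 19)
E[theta] = alpha/(alpha+beta)
= 28/47 = 0.5957

0.5957


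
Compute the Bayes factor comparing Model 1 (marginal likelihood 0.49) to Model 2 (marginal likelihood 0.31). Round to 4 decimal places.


BF12 = marginal likelihood of M1 / marginal likelihood of M2
= 0.49/0.31
= 1.5806

1.5806


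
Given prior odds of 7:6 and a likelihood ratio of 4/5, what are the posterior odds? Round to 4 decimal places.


Posterior odds = prior odds * LR
Prior odds = 7/6 = 1.1667
LR = 4/5 = 0.8
Posterior odds = 1.1667 * 0.8 = 0.9333

0.9333


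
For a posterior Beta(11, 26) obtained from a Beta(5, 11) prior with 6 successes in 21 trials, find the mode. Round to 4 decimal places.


Mode = (alpha - 1) / (alpha + beta - 2)
= 10 / 35
= 0.2857

0.2857


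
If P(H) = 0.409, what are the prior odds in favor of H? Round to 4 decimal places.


Prior odds = P(H) / (1 - P(H))
= 0.409 / 0.591
= 0.692

0.692


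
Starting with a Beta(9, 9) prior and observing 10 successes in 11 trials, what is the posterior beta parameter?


Posterior beta = prior beta + failures
Failures = 11 - 10 = 1
beta_post = 9 + 1 = 10

10


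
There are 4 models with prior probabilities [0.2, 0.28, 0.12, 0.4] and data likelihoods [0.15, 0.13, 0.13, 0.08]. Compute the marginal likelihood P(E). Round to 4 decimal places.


P(E) = sum over models of P(M_i) * P(E|M_i)
= 0.2*0.15 + 0.28*0.13 + 0.12*0.13 + 0.4*0.08
= 0.114

0.114


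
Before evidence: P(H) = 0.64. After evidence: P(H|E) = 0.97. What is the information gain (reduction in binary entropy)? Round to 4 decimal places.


Prior entropy = 0.9427
Posterior entropy = 0.1944
Information gain = 0.9427 - 0.1944 = 0.7483

0.7483


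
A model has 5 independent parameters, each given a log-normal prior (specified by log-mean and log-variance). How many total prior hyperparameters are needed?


Each log-normal prior needs 2 hyperparameters (log-mean and log-variance).
Total = 2 * 5 = 10

10


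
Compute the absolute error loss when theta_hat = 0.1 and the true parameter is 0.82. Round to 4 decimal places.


L = |theta_hat - theta_true|
= |0.1 - 0.82| = 0.72

0.72


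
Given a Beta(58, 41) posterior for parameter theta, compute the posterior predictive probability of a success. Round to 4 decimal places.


For a Beta-Bernoulli model, the predictive probability is the mean:
P(success) = 58/(58+41) = 58/99 = 0.5859

0.5859


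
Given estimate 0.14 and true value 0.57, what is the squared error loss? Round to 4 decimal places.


Squared error = (estimate - true)^2
Difference = -0.43
Loss = -0.43^2 = 0.1849

0.1849


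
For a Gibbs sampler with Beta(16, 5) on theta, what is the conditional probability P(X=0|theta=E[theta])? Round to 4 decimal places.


E[theta] = 16/(16+5) = 0.7619
P(X=0|theta) = 1 - theta = 0.2381

0.2381


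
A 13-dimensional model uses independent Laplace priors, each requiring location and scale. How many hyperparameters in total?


Per parameter: 2 (location and scale).
Total = 13 * 2 = 26

26


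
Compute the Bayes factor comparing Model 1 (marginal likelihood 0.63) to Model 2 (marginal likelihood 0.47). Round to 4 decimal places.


BF12 = marginal likelihood of M1 / marginal likelihood of M2
= 0.63/0.47
= 1.3404

1.3404


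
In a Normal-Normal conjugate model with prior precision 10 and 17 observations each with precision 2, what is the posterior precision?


Posterior precision = prior precision + n * observation precision
= 10 + 17 * 2
= 10 + 34 = 44

44


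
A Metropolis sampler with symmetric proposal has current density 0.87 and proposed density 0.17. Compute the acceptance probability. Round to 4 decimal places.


For symmetric proposals, acceptance = min(1, pi(x*)/pi(x))
= min(1, 0.17/0.87)
= min(1, 0.1954) = 0.1954

0.1954


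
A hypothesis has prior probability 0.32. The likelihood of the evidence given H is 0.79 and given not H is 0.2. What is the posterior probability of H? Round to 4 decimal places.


Using Bayes' theorem:
P(E) = 0.32 * 0.79 + 0.68 * 0.2
P(E) = 0.3888
P(H|E) = (0.32 * 0.79) / 0.3888 = 0.6502

0.6502


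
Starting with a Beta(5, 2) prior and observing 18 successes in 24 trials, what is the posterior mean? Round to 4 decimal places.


Posterior parameters: alpha = 5 + 18 = 23
beta = 2 + 6 = 8
Posterior mean = alpha / (alpha + beta) = 23 / 31
= 0.7419

0.7419


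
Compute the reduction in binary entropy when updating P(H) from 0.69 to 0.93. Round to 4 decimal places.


H_before = -p*log2(p) - (1-p)*log2(1-p) for p=0.69: 0.8932
H_after for p=0.93: 0.3659
Reduction = 0.8932 - 0.3659 = 0.5272

0.5272


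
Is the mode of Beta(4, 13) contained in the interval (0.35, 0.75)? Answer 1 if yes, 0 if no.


Mode = (a-1)/(a+b-2) = 3/15 = 0.2
Interval: (0.35, 0.75)
Contains mode? 0

0


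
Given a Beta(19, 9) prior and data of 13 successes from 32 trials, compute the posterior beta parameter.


Number of failures = 32 - 13 = 19
Posterior beta = 9 + 19 = 28

28


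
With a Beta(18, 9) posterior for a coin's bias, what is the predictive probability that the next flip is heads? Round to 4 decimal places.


The predictive probability equals the posterior mean.
P(next = heads) = alpha / (alpha + beta)
= 18 / 27 = 0.6667

0.6667


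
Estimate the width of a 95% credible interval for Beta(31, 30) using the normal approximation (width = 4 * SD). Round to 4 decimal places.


For Beta(a,b): Var = ab/((a+b)^2(a+b+1))
Var = 0.004, SD = 0.0635
Approximate 95% CI width = 4 * 0.0635 = 0.254

0.254


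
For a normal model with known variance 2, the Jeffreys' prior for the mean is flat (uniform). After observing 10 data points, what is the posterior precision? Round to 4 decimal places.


Jeffreys' prior for normal mean (known variance) is flat.
Prior precision = 0.
Posterior precision = prior_prec + n/sigma^2 = 0 + 10/2
= 5.0

5.0


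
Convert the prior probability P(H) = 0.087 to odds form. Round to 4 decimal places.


P(not H) = 1 - 0.087 = 0.913
Odds = 0.087 / 0.913 = 0.0953

0.0953


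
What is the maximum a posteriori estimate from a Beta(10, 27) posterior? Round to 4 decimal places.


The MAP estimate equals the mode of the distribution.
Mode of Beta(a,b) = (a-1)/(a+b-2)
= 9/35
= 0.2571

0.2571


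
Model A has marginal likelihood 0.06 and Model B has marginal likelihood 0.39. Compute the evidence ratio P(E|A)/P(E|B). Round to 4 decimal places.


Evidence ratio = P(E|A) / P(E|B)
= 0.06 / 0.39
= 0.1538

0.1538


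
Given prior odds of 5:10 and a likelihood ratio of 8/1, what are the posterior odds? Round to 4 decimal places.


Posterior odds = prior odds * LR
Prior odds = 5/10 = 0.5
LR = 8/1 = 8.0
Posterior odds = 0.5 * 8.0 = 4.0

4.0


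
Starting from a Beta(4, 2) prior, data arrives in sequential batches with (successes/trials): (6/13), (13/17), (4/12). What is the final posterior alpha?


In sequential Bayesian updating, we sum all successes.
Total successes = 23
Final alpha = 4 + 23 = 27

27


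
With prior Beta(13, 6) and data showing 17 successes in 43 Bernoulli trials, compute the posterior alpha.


Conjugate update: alpha_posterior = alpha_prior + k
= 13 + 17 = 30

30


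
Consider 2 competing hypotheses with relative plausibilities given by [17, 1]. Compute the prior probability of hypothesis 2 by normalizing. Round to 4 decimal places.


Sum of weights = 17 + 1 = 18
Normalized prior for H2 = 1 / 18
= 0.0556

0.0556


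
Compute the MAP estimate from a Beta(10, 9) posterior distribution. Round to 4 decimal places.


MAP = mode of Beta distribution
= (alpha - 1)/(alpha + beta - 2)
= (10-1)/(10+9-2)
= 9/17 = 0.5294

0.5294


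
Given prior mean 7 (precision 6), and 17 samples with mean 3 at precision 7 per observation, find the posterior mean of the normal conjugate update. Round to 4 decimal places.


The posterior mean is a precision-weighted average of prior and data.
Post. prec. = 6 + 119 = 125
Post. mean = (42 + 357)/125 = 399/125 = 3.192

3.192


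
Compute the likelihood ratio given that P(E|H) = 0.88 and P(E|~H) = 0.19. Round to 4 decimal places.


LR = P(E|H) / P(E|~H)
= 0.88 / 0.19 = 4.6316

4.6316


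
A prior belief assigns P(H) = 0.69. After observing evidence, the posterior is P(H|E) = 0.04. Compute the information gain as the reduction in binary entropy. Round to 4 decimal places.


H(prior) = -0.69*log2(0.69) - 0.31*log2(0.31)
= 0.8932
H(post) = -0.04*log2(0.04) - 0.96*log2(0.96)
= 0.2423
IG = 0.8932 - 0.2423 = 0.6509

0.6509


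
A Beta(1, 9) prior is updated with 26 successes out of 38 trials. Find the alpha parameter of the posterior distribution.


In the Beta-Binomial conjugate update:
alpha_post = alpha_prior + successes
= 1 + 26
= 27

27


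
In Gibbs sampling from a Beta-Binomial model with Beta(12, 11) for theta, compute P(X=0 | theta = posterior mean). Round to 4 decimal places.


Posterior mean = alpha/(alpha+beta) = 12/23 = 0.5217
P(X=0|theta=mean) = 1 - theta = 0.4783

0.4783


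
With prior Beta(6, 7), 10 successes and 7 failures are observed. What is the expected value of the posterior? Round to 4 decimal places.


Posterior = Beta(16, 14)
E[theta] = alpha/(alpha+beta)
= 16/30 = 0.5333

0.5333


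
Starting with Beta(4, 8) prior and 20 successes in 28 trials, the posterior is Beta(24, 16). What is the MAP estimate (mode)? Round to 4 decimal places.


The mode of Beta(a, b) when a > 1 and b > 1 is (a-1)/(a+b-2)
= (24 - 1) / (24 + 16 - 2)
= 23 / 38
= 0.6053

0.6053


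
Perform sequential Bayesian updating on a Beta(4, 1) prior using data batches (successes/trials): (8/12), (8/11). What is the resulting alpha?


Accumulate successes: 16
Posterior alpha = prior alpha + sum of successes
= 4 + 16 = 20

20


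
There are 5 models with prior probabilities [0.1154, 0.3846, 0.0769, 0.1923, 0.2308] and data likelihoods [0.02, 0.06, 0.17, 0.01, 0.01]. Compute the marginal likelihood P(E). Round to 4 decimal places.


P(E) = sum over models of P(M_i) * P(E|M_i)
= 0.1154*0.02 + 0.3846*0.06 + 0.0769*0.17 + 0.1923*0.01 + 0.2308*0.01
= 0.0427

0.0427


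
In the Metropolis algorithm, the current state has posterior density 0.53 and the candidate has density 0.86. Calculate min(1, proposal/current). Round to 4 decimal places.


Ratio = 0.86/0.53 = 1.6226
Acceptance probability = min(1, 1.6226)
= 1.0

1.0


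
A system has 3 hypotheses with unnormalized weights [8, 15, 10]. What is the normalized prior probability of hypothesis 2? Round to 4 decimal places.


The normalized prior is the weight divided by the total.
Total weight = 33
P(H2) = 15 / 33 = 0.4545

0.4545


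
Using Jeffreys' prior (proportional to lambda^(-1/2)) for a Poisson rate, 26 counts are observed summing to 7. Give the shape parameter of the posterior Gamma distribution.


Conjugate update: Gamma(prior_shape + S, prior_rate + n).
Prior shape = 0.5, prior rate = 0.
Posterior shape = 0.5 + S = 0.5 + 7 = 7.5

7.5


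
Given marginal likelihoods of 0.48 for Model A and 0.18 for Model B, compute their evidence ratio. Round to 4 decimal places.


Ratio = ML(A) / ML(B) = 0.48/0.18
= 2.6667

2.6667


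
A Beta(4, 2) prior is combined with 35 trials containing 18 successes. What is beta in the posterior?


In conjugate updating:
beta_posterior = beta_prior + (n - k)
= 2 + (35 - 18)
= 2 + 17 = 19

19


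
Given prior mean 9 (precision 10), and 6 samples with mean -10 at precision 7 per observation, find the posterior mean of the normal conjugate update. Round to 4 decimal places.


The posterior mean is a precision-weighted average of prior and data.
Post. prec. = 10 + 42 = 52
Post. mean = (90 + -420)/52 = -330/52 = -6.3462

-6.3462


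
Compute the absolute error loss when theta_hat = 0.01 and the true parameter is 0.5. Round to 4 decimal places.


L = |theta_hat - theta_true|
= |0.01 - 0.5| = 0.49

0.49
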